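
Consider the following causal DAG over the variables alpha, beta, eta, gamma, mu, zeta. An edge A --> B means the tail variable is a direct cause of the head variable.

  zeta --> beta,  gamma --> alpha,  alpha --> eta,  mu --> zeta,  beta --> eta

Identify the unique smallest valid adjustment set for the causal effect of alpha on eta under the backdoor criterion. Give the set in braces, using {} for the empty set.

Variables eligible for adjustment (non-descendants of alpha, excluding alpha and eta): {beta, gamma, mu, zeta}.
Backdoor paths from alpha to eta:
  (none)
With no backdoor paths the empty set already satisfies the criterion, and it is trivially minimal.

{}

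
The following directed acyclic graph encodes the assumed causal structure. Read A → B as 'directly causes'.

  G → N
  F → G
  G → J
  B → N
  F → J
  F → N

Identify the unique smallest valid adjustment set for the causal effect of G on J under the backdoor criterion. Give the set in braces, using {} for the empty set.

Variables eligible for adjustment (non-descendants of G, excluding G and J): {B, F}.
Backdoor paths from G to J:
  P1: G <- F -> J
The empty set is not sufficient: P1 (G <- F -> J) has no collider blocking it and no conditioned non-collider, so it is open.
Try {F}:
  P1: blocked at fork node F ∈ conditioning set.
{F} contains no descendant of G and blocks every backdoor path.
No other singleton works — e.g. {B} leaves P1 open — so {F} is the unique smallest valid adjustment set.

{F}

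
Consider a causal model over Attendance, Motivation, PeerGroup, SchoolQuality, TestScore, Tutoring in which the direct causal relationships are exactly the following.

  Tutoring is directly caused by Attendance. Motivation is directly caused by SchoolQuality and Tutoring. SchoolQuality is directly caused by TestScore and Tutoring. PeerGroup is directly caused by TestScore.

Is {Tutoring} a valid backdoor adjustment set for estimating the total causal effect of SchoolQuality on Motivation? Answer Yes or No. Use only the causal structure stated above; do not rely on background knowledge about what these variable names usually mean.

Backdoor paths from SchoolQuality to Motivation (paths whose first edge points into SchoolQuality):
  P1: SchoolQuality <- Tutoring -> Motivation
Condition 1 (no descendant of SchoolQuality in the set): holds — descendants of SchoolQuality are {Motivation}; none are in {Tutoring}.
Condition 2 (every backdoor path blocked by {Tutoring}):
  P1: blocked at fork node Tutoring ∈ conditioning set.
{Tutoring} satisfies the backdoor criterion.

Yes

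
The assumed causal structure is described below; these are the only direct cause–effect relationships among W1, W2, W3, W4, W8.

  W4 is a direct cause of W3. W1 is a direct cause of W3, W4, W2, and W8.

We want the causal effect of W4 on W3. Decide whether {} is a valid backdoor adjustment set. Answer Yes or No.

Backdoor paths from W4 to W3 (paths whose first edge points into W4):
  P1: W4 <- W1 -> W3
Condition 1 (no descendant of W4 in the set): holds — descendants of W4 are {W3}; none are in {}.
Condition 2 (every backdoor path blocked by {}):
  P1: open — no interior node is in the conditioning set.
{} does not satisfy the backdoor criterion.

No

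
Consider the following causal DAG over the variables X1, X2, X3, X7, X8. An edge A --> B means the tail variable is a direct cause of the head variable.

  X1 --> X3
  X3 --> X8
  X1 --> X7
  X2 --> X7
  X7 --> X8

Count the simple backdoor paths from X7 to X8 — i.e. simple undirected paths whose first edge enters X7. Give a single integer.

1

A backdoor path from X7 to X8 is any simple undirected path whose first edge points into X7 (i.e. leaves X7 via a parent).
Parents of X7: {X1, X2}.
Enumerating:
  P1: X7 <- X1 -> X3 -> X8
That exhausts the simple backdoor paths. Count: 1.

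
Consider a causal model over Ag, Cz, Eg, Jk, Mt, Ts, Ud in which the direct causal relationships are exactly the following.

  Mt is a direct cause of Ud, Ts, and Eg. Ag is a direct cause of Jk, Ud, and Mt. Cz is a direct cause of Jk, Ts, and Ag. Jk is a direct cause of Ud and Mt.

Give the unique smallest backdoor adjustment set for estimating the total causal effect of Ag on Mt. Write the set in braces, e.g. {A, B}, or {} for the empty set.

Variables eligible for adjustment (non-descendants of Ag, excluding Ag and Mt): {Cz}.
Backdoor paths from Ag to Mt:
  P1: Ag <- Cz -> Jk -> Mt
  P2: Ag <- Cz -> Jk -> Ud <- Mt
  P3: Ag <- Cz -> Ts <- Mt
The empty set is not sufficient: P1 (Ag <- Cz -> Jk -> Mt) has no collider blocking it and no conditioned non-collider, so it is open.
Try {Cz}:
  P1: blocked at fork node Cz ∈ conditioning set.
  P2: blocked at fork node Cz ∈ conditioning set.
  P3: blocked at fork node Cz ∈ conditioning set.
{Cz} contains no descendant of Ag and blocks every backdoor path.
{Cz} is the unique smallest valid adjustment set.

{Cz}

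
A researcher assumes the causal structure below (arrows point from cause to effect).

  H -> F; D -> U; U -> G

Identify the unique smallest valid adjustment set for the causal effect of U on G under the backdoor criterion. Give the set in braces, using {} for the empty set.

{}

Variables eligible for adjustment (non-descendants of U, excluding U and G): {D, F, H}.
Backdoor paths from U to G:
  (none)
With no backdoor paths the empty set already satisfies the criterion, and it is trivially minimal.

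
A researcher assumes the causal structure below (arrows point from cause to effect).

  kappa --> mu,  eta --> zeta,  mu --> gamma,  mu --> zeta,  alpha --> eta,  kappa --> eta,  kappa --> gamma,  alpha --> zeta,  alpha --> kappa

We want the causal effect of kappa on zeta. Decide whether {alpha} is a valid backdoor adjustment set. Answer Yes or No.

Yes

Backdoor paths from kappa to zeta (paths whose first edge points into kappa):
  P1: kappa <- alpha -> eta -> zeta
  P2: kappa <- alpha -> zeta
Condition 1 (no descendant of kappa in the set): holds — descendants of kappa are {eta, gamma, mu, zeta}; none are in {alpha}.
Condition 2 (every backdoor path blocked by {alpha}):
  P1: blocked at fork node alpha ∈ conditioning set.
  P2: blocked at fork node alpha ∈ conditioning set.
{alpha} satisfies the backdoor criterion.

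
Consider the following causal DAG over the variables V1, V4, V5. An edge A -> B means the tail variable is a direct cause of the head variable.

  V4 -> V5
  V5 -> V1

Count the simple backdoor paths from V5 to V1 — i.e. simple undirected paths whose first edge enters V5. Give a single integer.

0

A backdoor path from V5 to V1 is any simple undirected path whose first edge points into V5 (i.e. leaves V5 via a parent).
Parents of V5: {V4}.
No simple path from any parent of V5 reaches V1 without revisiting V5, so there are no backdoor paths.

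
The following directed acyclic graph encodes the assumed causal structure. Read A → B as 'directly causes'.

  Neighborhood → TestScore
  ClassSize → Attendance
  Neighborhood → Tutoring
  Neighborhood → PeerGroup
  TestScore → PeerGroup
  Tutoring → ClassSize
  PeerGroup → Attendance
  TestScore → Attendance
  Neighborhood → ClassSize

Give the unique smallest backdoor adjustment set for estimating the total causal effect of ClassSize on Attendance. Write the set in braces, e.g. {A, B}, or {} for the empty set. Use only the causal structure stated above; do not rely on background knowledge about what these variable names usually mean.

{Neighborhood}

Variables eligible for adjustment (non-descendants of ClassSize, excluding ClassSize and Attendance): {Neighborhood, PeerGroup, TestScore, Tutoring}.
Backdoor paths from ClassSize to Attendance:
  P1: ClassSize <- Neighborhood -> TestScore -> PeerGroup -> Attendance
  P2: ClassSize <- Neighborhood -> TestScore -> Attendance
  P3: ClassSize <- Neighborhood -> PeerGroup <- TestScore -> Attendance
  P4: ClassSize <- Neighborhood -> PeerGroup -> Attendance
  P5: ClassSize <- Tutoring <- Neighborhood -> TestScore -> PeerGroup -> Attendance
  P6: ClassSize <- Tutoring <- Neighborhood -> TestScore -> Attendance
  P7: ClassSize <- Tutoring <- Neighborhood -> PeerGroup <- TestScore -> Attendance
  P8: ClassSize <- Tutoring <- Neighborhood -> PeerGroup -> Attendance
The empty set is not sufficient: P1 (ClassSize <- Neighborhood -> TestScore -> PeerGroup -> Attendance) has no collider blocking it and no conditioned non-collider, so it is open.
Try {Neighborhood}:
  P1: blocked at fork node Neighborhood ∈ conditioning set.
  P2: blocked at fork node Neighborhood ∈ conditioning set.
  P3: blocked at fork node Neighborhood ∈ conditioning set.
  P4: blocked at fork node Neighborhood ∈ conditioning set.
  P5: blocked at fork node Neighborhood ∈ conditioning set.
  P6: blocked at fork node Neighborhood ∈ conditioning set.
  P7: blocked at fork node Neighborhood ∈ conditioning set.
  P8: blocked at fork node Neighborhood ∈ conditioning set.
{Neighborhood} contains no descendant of ClassSize and blocks every backdoor path.
No other singleton works — e.g. {Tutoring} leaves P1 open — so {Neighborhood} is the unique smallest valid adjustment set.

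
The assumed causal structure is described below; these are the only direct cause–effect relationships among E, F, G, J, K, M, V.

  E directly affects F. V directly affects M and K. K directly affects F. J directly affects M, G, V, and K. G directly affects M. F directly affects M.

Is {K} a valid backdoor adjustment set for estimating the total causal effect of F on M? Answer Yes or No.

Backdoor paths from F to M (paths whose first edge points into F):
  P1: F <- K <- J -> V -> M
  P2: F <- K <- J -> G -> M
  P3: F <- K <- J -> M
  P4: F <- K <- V <- J -> G -> M
  P5: F <- K <- V <- J -> M
  P6: F <- K <- V -> M
Condition 1 (no descendant of F in the set): holds — descendants of F are {M}; none are in {K}.
Condition 2 (every backdoor path blocked by {K}):
  P1: blocked at chain node K ∈ conditioning set.
  P2: blocked at chain node K ∈ conditioning set.
  P3: blocked at chain node K ∈ conditioning set.
  P4: blocked at chain node K ∈ conditioning set.
  P5: blocked at chain node K ∈ conditioning set.
  P6: blocked at chain node K ∈ conditioning set.
{K} satisfies the backdoor criterion.

Yes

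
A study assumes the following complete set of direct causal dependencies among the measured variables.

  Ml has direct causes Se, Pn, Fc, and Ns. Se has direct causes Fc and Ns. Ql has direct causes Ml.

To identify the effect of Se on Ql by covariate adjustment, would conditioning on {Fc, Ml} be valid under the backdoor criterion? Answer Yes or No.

No

Backdoor paths from Se to Ql (paths whose first edge points into Se):
  P1: Se <- Ns -> Ml -> Ql
  P2: Se <- Fc -> Ml -> Ql
Condition 1 (no descendant of Se in the set): FAILS — Ml is a descendant of Se.
Condition 2 (every backdoor path blocked by {Fc, Ml}):
  P1: blocked at chain node Ml ∈ conditioning set.
  P2: blocked at fork node Fc ∈ conditioning set.
{Fc, Ml} does not satisfy the backdoor criterion.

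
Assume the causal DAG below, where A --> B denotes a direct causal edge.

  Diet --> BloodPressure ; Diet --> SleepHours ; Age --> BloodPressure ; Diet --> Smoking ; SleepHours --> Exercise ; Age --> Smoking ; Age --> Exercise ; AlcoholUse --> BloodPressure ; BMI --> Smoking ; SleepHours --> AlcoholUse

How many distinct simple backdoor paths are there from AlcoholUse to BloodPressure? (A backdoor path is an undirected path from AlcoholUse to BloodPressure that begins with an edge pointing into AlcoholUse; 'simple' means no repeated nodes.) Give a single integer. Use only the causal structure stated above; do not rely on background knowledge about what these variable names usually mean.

4

A backdoor path from AlcoholUse to BloodPressure is any simple undirected path whose first edge points into AlcoholUse (i.e. leaves AlcoholUse via a parent).
Parents of AlcoholUse: {SleepHours}.
Enumerating:
  P1: AlcoholUse <- SleepHours <- Diet -> BloodPressure
  P2: AlcoholUse <- SleepHours <- Diet -> Smoking <- Age -> BloodPressure
  P3: AlcoholUse <- SleepHours -> Exercise <- Age -> BloodPressure
  P4: AlcoholUse <- SleepHours -> Exercise <- Age -> Smoking <- Diet -> BloodPressure
That exhausts the simple backdoor paths. Count: 4.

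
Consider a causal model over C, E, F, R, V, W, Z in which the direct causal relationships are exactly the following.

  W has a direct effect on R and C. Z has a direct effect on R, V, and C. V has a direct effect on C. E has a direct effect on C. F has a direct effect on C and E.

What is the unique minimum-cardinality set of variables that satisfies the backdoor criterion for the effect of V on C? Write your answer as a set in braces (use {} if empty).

{Z}

Variables eligible for adjustment (non-descendants of V, excluding V and C): {E, F, R, W, Z}.
Backdoor paths from V to C:
  P1: V <- Z -> C
  P2: V <- Z -> R <- W -> C
The empty set is not sufficient: P1 (V <- Z -> C) has no collider blocking it and no conditioned non-collider, so it is open.
Try {Z}:
  P1: blocked at fork node Z ∈ conditioning set.
  P2: blocked at fork node Z ∈ conditioning set.
{Z} contains no descendant of V and blocks every backdoor path.
No other singleton works — e.g. {F} leaves P1 open — so {Z} is the unique smallest valid adjustment set.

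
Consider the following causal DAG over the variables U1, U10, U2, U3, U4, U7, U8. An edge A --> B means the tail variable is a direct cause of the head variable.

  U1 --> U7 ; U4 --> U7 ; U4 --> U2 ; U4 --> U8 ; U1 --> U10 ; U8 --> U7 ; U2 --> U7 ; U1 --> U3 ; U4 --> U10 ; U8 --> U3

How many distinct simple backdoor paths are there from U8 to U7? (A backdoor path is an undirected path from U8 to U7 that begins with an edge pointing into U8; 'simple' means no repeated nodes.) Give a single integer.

A backdoor path from U8 to U7 is any simple undirected path whose first edge points into U8 (i.e. leaves U8 via a parent).
Parents of U8: {U4}.
Enumerating:
  P1: U8 <- U4 -> U2 -> U7
  P2: U8 <- U4 -> U7
  P3: U8 <- U4 -> U10 <- U1 -> U7
That exhausts the simple backdoor paths. Count: 3.

3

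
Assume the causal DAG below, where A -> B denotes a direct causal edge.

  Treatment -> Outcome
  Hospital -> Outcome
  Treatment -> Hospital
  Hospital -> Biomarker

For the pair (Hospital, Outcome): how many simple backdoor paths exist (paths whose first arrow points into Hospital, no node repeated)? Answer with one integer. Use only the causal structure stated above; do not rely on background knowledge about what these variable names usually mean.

A backdoor path from Hospital to Outcome is any simple undirected path whose first edge points into Hospital (i.e. leaves Hospital via a parent).
Parents of Hospital: {Treatment}.
Enumerating:
  P1: Hospital <- Treatment -> Outcome
That exhausts the simple backdoor paths. Count: 1.

1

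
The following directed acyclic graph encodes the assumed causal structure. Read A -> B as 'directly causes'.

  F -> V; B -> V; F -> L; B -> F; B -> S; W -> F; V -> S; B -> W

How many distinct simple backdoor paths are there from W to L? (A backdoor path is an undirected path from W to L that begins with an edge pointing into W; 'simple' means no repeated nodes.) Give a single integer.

3

A backdoor path from W to L is any simple undirected path whose first edge points into W (i.e. leaves W via a parent).
Parents of W: {B}.
Enumerating:
  P1: W <- B -> F -> L
  P2: W <- B -> V <- F -> L
  P3: W <- B -> S <- V <- F -> L
That exhausts the simple backdoor paths. Count: 3.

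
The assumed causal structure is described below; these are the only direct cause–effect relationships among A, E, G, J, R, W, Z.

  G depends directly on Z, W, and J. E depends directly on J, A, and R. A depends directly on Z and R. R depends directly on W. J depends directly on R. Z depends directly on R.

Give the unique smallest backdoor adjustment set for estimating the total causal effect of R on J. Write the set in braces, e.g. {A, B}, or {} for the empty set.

{}

Variables eligible for adjustment (non-descendants of R, excluding R and J): {W}.
Backdoor paths from R to J:
  P1: R <- W -> G <- Z -> A -> E <- J
  P2: R <- W -> G <- J
Each backdoor path contains an unconditioned collider, so every path is already blocked with the empty conditioning set:
  P1: blocked at collider G (neither it nor any descendant is in the conditioning set).
  P2: blocked at collider G (neither it nor any descendant is in the conditioning set).
The empty set is therefore the unique smallest valid set.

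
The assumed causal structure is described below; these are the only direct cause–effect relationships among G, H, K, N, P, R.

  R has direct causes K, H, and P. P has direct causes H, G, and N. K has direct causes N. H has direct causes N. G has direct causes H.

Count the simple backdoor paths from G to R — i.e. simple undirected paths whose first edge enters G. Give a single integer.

5

A backdoor path from G to R is any simple undirected path whose first edge points into G (i.e. leaves G via a parent).
Parents of G: {H}.
Enumerating:
  P1: G <- H <- N -> P -> R
  P2: G <- H <- N -> K -> R
  P3: G <- H -> P <- N -> K -> R
  P4: G <- H -> P -> R
  P5: G <- H -> R
That exhausts the simple backdoor paths. Count: 5.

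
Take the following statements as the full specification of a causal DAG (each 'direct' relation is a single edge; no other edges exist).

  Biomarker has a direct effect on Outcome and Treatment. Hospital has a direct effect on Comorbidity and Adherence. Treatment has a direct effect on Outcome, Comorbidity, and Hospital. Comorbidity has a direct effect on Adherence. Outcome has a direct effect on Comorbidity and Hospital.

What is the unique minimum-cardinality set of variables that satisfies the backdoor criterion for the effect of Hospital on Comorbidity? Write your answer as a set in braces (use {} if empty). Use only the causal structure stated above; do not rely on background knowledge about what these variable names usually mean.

{Outcome, Treatment}

Variables eligible for adjustment (non-descendants of Hospital, excluding Hospital and Comorbidity): {Biomarker, Outcome, Treatment}.
Backdoor paths from Hospital to Comorbidity:
  P1: Hospital <- Treatment <- Biomarker -> Outcome -> Comorbidity
  P2: Hospital <- Treatment -> Outcome -> Comorbidity
  P3: Hospital <- Treatment -> Comorbidity
  P4: Hospital <- Outcome <- Biomarker -> Treatment -> Comorbidity
  P5: Hospital <- Outcome <- Treatment -> Comorbidity
  P6: Hospital <- Outcome -> Comorbidity
The empty set is not sufficient: P1 (Hospital <- Treatment <- Biomarker -> Outcome -> Comorbidity) has no collider blocking it and no conditioned non-collider, so it is open.
Try {Outcome, Treatment}:
  P1: blocked at chain node Treatment ∈ conditioning set.
  P2: blocked at fork node Treatment ∈ conditioning set.
  P3: blocked at fork node Treatment ∈ conditioning set.
  P4: blocked at chain node Outcome ∈ conditioning set.
  P5: blocked at chain node Outcome ∈ conditioning set.
  P6: blocked at fork node Outcome ∈ conditioning set.
{Outcome, Treatment} contains no descendant of Hospital and blocks every backdoor path.
Every element of {Outcome, Treatment} is needed (dropping Outcome leaves P6 open; dropping Treatment leaves P3 open), so no proper subset is valid.
Among all size-2 subsets of the eligible variables, only {Outcome, Treatment} blocks every backdoor path, so it is the unique smallest valid adjustment set.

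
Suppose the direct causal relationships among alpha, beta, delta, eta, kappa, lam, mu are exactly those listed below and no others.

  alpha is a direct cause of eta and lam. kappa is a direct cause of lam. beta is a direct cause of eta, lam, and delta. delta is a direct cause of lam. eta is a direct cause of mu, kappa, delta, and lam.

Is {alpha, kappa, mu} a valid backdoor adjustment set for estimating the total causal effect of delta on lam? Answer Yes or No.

No

Backdoor paths from delta to lam (paths whose first edge points into delta):
  P1: delta <- beta -> eta <- alpha -> lam
  P2: delta <- beta -> eta -> kappa -> lam
  P3: delta <- beta -> eta -> lam
  P4: delta <- beta -> lam
  P5: delta <- eta <- beta -> lam
  P6: delta <- eta <- alpha -> lam
  P7: delta <- eta -> kappa -> lam
  P8: delta <- eta -> lam
Condition 1 (no descendant of delta in the set): holds — descendants of delta are {lam}; none are in {alpha, kappa, mu}.
Condition 2 (every backdoor path blocked by {alpha, kappa, mu}):
  P1: blocked at fork node alpha ∈ conditioning set.
  P2: blocked at chain node kappa ∈ conditioning set.
  P3: open — no interior node is in the conditioning set.
  P4: open — no interior node is in the conditioning set.
  P5: open — no interior node is in the conditioning set.
  P6: blocked at fork node alpha ∈ conditioning set.
  P7: blocked at chain node kappa ∈ conditioning set.
  P8: open — no interior node is in the conditioning set.
{alpha, kappa, mu} does not satisfy the backdoor criterion.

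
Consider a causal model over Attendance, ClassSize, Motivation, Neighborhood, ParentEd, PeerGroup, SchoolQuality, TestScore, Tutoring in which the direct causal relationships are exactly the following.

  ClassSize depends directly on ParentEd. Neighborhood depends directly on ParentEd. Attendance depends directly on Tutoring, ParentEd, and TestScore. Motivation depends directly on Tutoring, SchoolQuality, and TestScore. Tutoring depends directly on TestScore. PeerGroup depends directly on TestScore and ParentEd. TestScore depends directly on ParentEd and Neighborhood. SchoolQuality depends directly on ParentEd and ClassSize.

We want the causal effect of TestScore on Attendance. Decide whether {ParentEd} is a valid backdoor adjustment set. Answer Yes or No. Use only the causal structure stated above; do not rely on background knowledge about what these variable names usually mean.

Yes

Backdoor paths from TestScore to Attendance (paths whose first edge points into TestScore):
  P1: TestScore <- ParentEd -> ClassSize -> SchoolQuality -> Motivation <- Tutoring -> Attendance
  P2: TestScore <- ParentEd -> SchoolQuality -> Motivation <- Tutoring -> Attendance
  P3: TestScore <- ParentEd -> Attendance
  P4: TestScore <- Neighborhood <- ParentEd -> ClassSize -> SchoolQuality -> Motivation <- Tutoring -> Attendance
  P5: TestScore <- Neighborhood <- ParentEd -> SchoolQuality -> Motivation <- Tutoring -> Attendance
  P6: TestScore <- Neighborhood <- ParentEd -> Attendance
Condition 1 (no descendant of TestScore in the set): holds — descendants of TestScore are {Attendance, Motivation, PeerGroup, Tutoring}; none are in {ParentEd}.
Condition 2 (every backdoor path blocked by {ParentEd}):
  P1: blocked at fork node ParentEd ∈ conditioning set.
  P2: blocked at fork node ParentEd ∈ conditioning set.
  P3: blocked at fork node ParentEd ∈ conditioning set.
  P4: blocked at fork node ParentEd ∈ conditioning set.
  P5: blocked at fork node ParentEd ∈ conditioning set.
  P6: blocked at fork node ParentEd ∈ conditioning set.
{ParentEd} satisfies the backdoor criterion.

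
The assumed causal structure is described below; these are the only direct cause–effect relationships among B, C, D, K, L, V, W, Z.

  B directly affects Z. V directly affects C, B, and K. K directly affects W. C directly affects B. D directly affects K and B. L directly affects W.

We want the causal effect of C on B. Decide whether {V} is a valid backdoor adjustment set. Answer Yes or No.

Backdoor paths from C to B (paths whose first edge points into C):
  P1: C <- V -> K <- D -> B
  P2: C <- V -> B
Condition 1 (no descendant of C in the set): holds — descendants of C are {B, Z}; none are in {V}.
Condition 2 (every backdoor path blocked by {V}):
  P1: blocked at fork node V ∈ conditioning set.
  P2: blocked at fork node V ∈ conditioning set.
{V} satisfies the backdoor criterion.

Yes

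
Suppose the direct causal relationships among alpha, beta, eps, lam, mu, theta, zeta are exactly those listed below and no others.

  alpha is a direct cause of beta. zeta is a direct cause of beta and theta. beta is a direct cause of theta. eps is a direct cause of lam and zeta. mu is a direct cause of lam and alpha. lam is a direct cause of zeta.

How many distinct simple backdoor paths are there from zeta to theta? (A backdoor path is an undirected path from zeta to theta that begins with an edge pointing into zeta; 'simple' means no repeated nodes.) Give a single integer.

A backdoor path from zeta to theta is any simple undirected path whose first edge points into zeta (i.e. leaves zeta via a parent).
Parents of zeta: {eps, lam}.
Enumerating:
  P1: zeta <- eps -> lam <- mu -> alpha -> beta -> theta
  P2: zeta <- lam <- mu -> alpha -> beta -> theta
That exhausts the simple backdoor paths. Count: 2.

2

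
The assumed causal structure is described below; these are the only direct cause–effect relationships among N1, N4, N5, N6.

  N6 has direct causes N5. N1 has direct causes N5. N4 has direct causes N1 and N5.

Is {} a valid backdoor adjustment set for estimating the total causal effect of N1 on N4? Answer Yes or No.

Backdoor paths from N1 to N4 (paths whose first edge points into N1):
  P1: N1 <- N5 -> N4
Condition 1 (no descendant of N1 in the set): holds — descendants of N1 are {N4}; none are in {}.
Condition 2 (every backdoor path blocked by {}):
  P1: open — no interior node is in the conditioning set.
{} does not satisfy the backdoor criterion.

No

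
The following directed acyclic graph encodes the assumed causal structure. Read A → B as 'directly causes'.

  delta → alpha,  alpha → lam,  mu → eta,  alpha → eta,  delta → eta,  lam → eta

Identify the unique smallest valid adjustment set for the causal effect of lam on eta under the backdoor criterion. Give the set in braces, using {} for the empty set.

Variables eligible for adjustment (non-descendants of lam, excluding lam and eta): {alpha, delta, mu}.
Backdoor paths from lam to eta:
  P1: lam <- alpha <- delta -> eta
  P2: lam <- alpha -> eta
The empty set is not sufficient: P1 (lam <- alpha <- delta -> eta) has no collider blocking it and no conditioned non-collider, so it is open.
Try {alpha}:
  P1: blocked at chain node alpha ∈ conditioning set.
  P2: blocked at fork node alpha ∈ conditioning set.
{alpha} contains no descendant of lam and blocks every backdoor path.
No other singleton works — e.g. {delta} leaves P2 open — so {alpha} is the unique smallest valid adjustment set.

{alpha}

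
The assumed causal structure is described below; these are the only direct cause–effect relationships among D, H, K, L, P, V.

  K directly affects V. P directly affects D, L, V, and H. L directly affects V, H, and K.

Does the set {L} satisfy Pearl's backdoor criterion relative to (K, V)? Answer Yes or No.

Yes

Backdoor paths from K to V (paths whose first edge points into K):
  P1: K <- L <- P -> V
  P2: K <- L -> H <- P -> V
  P3: K <- L -> V
Condition 1 (no descendant of K in the set): holds — descendants of K are {V}; none are in {L}.
Condition 2 (every backdoor path blocked by {L}):
  P1: blocked at chain node L ∈ conditioning set.
  P2: blocked at fork node L ∈ conditioning set.
  P3: blocked at fork node L ∈ conditioning set.
{L} satisfies the backdoor criterion.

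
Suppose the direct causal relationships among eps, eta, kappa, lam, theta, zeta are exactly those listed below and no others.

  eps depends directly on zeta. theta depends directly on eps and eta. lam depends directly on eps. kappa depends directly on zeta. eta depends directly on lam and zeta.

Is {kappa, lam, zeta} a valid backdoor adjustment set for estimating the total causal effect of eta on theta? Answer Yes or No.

Yes

Backdoor paths from eta to theta (paths whose first edge points into eta):
  P1: eta <- zeta -> eps -> theta
  P2: eta <- lam <- eps -> theta
Condition 1 (no descendant of eta in the set): holds — descendants of eta are {theta}; none are in {kappa, lam, zeta}.
Condition 2 (every backdoor path blocked by {kappa, lam, zeta}):
  P1: blocked at fork node zeta ∈ conditioning set.
  P2: blocked at chain node lam ∈ conditioning set.
{kappa, lam, zeta} satisfies the backdoor criterion.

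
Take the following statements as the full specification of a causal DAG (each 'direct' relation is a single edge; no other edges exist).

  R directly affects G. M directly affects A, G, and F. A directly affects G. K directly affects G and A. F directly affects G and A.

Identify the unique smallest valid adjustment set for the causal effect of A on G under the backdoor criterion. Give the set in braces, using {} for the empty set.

{F, K, M}

Variables eligible for adjustment (non-descendants of A, excluding A and G): {F, K, M, R}.
Backdoor paths from A to G:
  P1: A <- K -> G
  P2: A <- M -> F -> G
  P3: A <- M -> G
  P4: A <- F <- M -> G
  P5: A <- F -> G
The empty set is not sufficient: P1 (A <- K -> G) has no collider blocking it and no conditioned non-collider, so it is open.
Try {F, K, M}:
  P1: blocked at fork node K ∈ conditioning set.
  P2: blocked at fork node M ∈ conditioning set.
  P3: blocked at fork node M ∈ conditioning set.
  P4: blocked at chain node F ∈ conditioning set.
  P5: blocked at fork node F ∈ conditioning set.
{F, K, M} contains no descendant of A and blocks every backdoor path.
Every element of {F, K, M} is needed (dropping F leaves P5 open; dropping K leaves P1 open; dropping M leaves P3 open), so no proper subset is valid.
Among all size-3 subsets of the eligible variables, only {F, K, M} blocks every backdoor path, so it is the unique smallest valid adjustment set.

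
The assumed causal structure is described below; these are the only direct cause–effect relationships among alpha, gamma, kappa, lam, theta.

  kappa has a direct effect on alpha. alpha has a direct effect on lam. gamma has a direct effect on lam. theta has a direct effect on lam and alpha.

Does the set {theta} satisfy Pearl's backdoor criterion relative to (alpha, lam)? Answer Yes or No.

Yes

Backdoor paths from alpha to lam (paths whose first edge points into alpha):
  P1: alpha <- theta -> lam
Condition 1 (no descendant of alpha in the set): holds — descendants of alpha are {lam}; none are in {theta}.
Condition 2 (every backdoor path blocked by {theta}):
  P1: blocked at fork node theta ∈ conditioning set.
{theta} satisfies the backdoor criterion.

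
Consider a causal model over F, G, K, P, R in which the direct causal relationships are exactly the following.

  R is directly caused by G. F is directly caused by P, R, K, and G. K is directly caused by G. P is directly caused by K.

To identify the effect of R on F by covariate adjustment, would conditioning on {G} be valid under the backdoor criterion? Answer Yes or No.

Backdoor paths from R to F (paths whose first edge points into R):
  P1: R <- G -> K -> P -> F
  P2: R <- G -> K -> F
  P3: R <- G -> F
Condition 1 (no descendant of R in the set): holds — descendants of R are {F}; none are in {G}.
Condition 2 (every backdoor path blocked by {G}):
  P1: blocked at fork node G ∈ conditioning set.
  P2: blocked at fork node G ∈ conditioning set.
  P3: blocked at fork node G ∈ conditioning set.
{G} satisfies the backdoor criterion.

Yes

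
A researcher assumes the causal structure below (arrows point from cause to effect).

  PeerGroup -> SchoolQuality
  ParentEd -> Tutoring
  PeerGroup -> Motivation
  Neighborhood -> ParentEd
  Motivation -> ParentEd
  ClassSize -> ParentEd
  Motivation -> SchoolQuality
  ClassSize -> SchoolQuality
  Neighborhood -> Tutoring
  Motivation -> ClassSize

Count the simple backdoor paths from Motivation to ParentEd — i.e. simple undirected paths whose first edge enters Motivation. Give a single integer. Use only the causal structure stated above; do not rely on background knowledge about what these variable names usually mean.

A backdoor path from Motivation to ParentEd is any simple undirected path whose first edge points into Motivation (i.e. leaves Motivation via a parent).
Parents of Motivation: {PeerGroup}.
Enumerating:
  P1: Motivation <- PeerGroup -> SchoolQuality <- ClassSize -> ParentEd
That exhausts the simple backdoor paths. Count: 1.

1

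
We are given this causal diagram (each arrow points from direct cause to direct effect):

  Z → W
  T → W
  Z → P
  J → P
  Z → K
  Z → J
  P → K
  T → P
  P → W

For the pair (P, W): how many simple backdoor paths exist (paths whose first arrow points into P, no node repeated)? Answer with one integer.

A backdoor path from P to W is any simple undirected path whose first edge points into P (i.e. leaves P via a parent).
Parents of P: {J, T, Z}.
Enumerating:
  P1: P <- Z -> W
  P2: P <- T -> W
  P3: P <- J <- Z -> W
That exhausts the simple backdoor paths. Count: 3.

3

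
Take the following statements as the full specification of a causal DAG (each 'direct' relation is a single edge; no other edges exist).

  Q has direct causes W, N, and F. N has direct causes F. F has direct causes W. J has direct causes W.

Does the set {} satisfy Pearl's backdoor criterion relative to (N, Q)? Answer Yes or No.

No

Backdoor paths from N to Q (paths whose first edge points into N):
  P1: N <- F <- W -> Q
  P2: N <- F -> Q
Condition 1 (no descendant of N in the set): holds — descendants of N are {Q}; none are in {}.
Condition 2 (every backdoor path blocked by {}):
  P1: open — no interior node is in the conditioning set.
  P2: open — no interior node is in the conditioning set.
{} does not satisfy the backdoor criterion.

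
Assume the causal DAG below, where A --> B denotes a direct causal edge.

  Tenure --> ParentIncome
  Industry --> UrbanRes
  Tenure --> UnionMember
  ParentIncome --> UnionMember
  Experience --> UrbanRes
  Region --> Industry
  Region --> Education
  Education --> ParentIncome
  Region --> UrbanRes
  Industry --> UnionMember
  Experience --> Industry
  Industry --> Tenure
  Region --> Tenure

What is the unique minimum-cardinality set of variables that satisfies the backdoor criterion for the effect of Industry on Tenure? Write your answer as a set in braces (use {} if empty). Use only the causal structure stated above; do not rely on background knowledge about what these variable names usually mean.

Variables eligible for adjustment (non-descendants of Industry, excluding Industry and Tenure): {Education, Experience, Region}.
Backdoor paths from Industry to Tenure:
  P1: Industry <- Region -> Tenure
  P2: Industry <- Region -> Education -> ParentIncome <- Tenure
  P3: Industry <- Region -> Education -> ParentIncome -> UnionMember <- Tenure
  P4: Industry <- Experience -> UrbanRes <- Region -> Tenure
  P5: Industry <- Experience -> UrbanRes <- Region -> Education -> ParentIncome <- Tenure
  P6: Industry <- Experience -> UrbanRes <- Region -> Education -> ParentIncome -> UnionMember <- Tenure
The empty set is not sufficient: P1 (Industry <- Region -> Tenure) has no collider blocking it and no conditioned non-collider, so it is open.
Try {Region}:
  P1: blocked at fork node Region ∈ conditioning set.
  P2: blocked at fork node Region ∈ conditioning set.
  P3: blocked at fork node Region ∈ conditioning set.
  P4: blocked at collider UrbanRes (neither it nor any descendant is in the conditioning set).
  P5: blocked at collider UrbanRes (neither it nor any descendant is in the conditioning set).
  P6: blocked at collider UrbanRes (neither it nor any descendant is in the conditioning set).
{Region} contains no descendant of Industry and blocks every backdoor path.
No other singleton works — e.g. {Experience} leaves P1 open — so {Region} is the unique smallest valid adjustment set.

{Region}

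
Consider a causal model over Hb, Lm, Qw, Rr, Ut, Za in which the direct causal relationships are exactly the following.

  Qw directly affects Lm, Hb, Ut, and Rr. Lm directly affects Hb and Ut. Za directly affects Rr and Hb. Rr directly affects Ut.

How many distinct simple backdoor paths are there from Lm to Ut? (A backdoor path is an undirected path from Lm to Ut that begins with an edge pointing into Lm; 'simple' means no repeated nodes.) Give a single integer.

A backdoor path from Lm to Ut is any simple undirected path whose first edge points into Lm (i.e. leaves Lm via a parent).
Parents of Lm: {Qw}.
Enumerating:
  P1: Lm <- Qw -> Hb <- Za -> Rr -> Ut
  P2: Lm <- Qw -> Rr -> Ut
  P3: Lm <- Qw -> Ut
That exhausts the simple backdoor paths. Count: 3.

3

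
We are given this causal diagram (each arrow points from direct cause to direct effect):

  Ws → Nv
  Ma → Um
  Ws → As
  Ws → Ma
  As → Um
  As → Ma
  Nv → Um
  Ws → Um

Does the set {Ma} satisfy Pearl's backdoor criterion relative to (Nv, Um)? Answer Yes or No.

Backdoor paths from Nv to Um (paths whose first edge points into Nv):
  P1: Nv <- Ws -> As -> Ma -> Um
  P2: Nv <- Ws -> As -> Um
  P3: Nv <- Ws -> Ma <- As -> Um
  P4: Nv <- Ws -> Ma -> Um
  P5: Nv <- Ws -> Um
Condition 1 (no descendant of Nv in the set): holds — descendants of Nv are {Um}; none are in {Ma}.
Condition 2 (every backdoor path blocked by {Ma}):
  P1: blocked at chain node Ma ∈ conditioning set.
  P2: open — no interior node is in the conditioning set.
  P3: open — collider(s) Ma are conditioned on (or have a conditioned descendant) and no non-collider on the path is in the set.
  P4: blocked at chain node Ma ∈ conditioning set.
  P5: open — no interior node is in the conditioning set.
{Ma} does not satisfy the backdoor criterion.

No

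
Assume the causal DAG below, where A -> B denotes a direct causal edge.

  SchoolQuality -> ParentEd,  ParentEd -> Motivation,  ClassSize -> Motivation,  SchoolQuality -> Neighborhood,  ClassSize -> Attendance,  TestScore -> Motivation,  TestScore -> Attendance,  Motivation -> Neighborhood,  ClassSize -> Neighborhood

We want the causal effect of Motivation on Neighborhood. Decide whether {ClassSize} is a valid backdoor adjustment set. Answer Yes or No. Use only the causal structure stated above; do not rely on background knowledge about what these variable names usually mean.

Backdoor paths from Motivation to Neighborhood (paths whose first edge points into Motivation):
  P1: Motivation <- ClassSize -> Neighborhood
  P2: Motivation <- TestScore -> Attendance <- ClassSize -> Neighborhood
  P3: Motivation <- ParentEd <- SchoolQuality -> Neighborhood
Condition 1 (no descendant of Motivation in the set): holds — descendants of Motivation are {Neighborhood}; none are in {ClassSize}.
Condition 2 (every backdoor path blocked by {ClassSize}):
  P1: blocked at fork node ClassSize ∈ conditioning set.
  P2: blocked at collider Attendance (neither it nor any descendant is in the conditioning set).
  P3: open — no interior node is in the conditioning set.
{ClassSize} does not satisfy the backdoor criterion.

No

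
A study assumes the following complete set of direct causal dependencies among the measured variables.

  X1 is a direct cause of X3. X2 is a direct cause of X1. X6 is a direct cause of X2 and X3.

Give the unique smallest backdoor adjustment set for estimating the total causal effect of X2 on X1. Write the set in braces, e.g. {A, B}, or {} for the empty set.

Variables eligible for adjustment (non-descendants of X2, excluding X2 and X1): {X6}.
Backdoor paths from X2 to X1:
  P1: X2 <- X6 -> X3 <- X1
Each backdoor path contains an unconditioned collider, so every path is already blocked with the empty conditioning set:
  P1: blocked at collider X3 (neither it nor any descendant is in the conditioning set).
The empty set is therefore the unique smallest valid set.

{}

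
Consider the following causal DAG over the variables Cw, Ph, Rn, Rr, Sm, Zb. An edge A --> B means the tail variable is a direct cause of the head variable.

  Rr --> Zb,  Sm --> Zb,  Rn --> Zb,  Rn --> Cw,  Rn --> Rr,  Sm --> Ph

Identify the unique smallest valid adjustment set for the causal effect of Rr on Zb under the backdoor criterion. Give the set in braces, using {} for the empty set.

Variables eligible for adjustment (non-descendants of Rr, excluding Rr and Zb): {Cw, Ph, Rn, Sm}.
Backdoor paths from Rr to Zb:
  P1: Rr <- Rn -> Zb
The empty set is not sufficient: P1 (Rr <- Rn -> Zb) has no collider blocking it and no conditioned non-collider, so it is open.
Try {Rn}:
  P1: blocked at fork node Rn ∈ conditioning set.
{Rn} contains no descendant of Rr and blocks every backdoor path.
No other singleton works — e.g. {Cw} leaves P1 open — so {Rn} is the unique smallest valid adjustment set.

{Rn}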